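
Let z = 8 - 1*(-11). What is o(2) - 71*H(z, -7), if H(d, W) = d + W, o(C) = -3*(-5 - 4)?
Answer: -825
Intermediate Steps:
z = 19 (z = 8 + 11 = 19)
o(C) = 27 (o(C) = -3*(-9) = 27)
H(d, W) = W + d
o(2) - 71*H(z, -7) = 27 - 71*(-7 + 19) = 27 - 71*12 = 27 - 852 = -825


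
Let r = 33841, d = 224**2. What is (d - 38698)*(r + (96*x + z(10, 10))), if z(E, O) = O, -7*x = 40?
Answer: 2675716926/7 ≈ 3.8225e+8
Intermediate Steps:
x = -40/7 (x = -1/7*40 = -40/7 ≈ -5.7143)
d = 50176
(d - 38698)*(r + (96*x + z(10, 10))) = (50176 - 38698)*(33841 + (96*(-40/7) + 10)) = 11478*(33841 + (-3840/7 + 10)) = 11478*(33841 - 3770/7) = 11478*(233117/7) = 2675716926/7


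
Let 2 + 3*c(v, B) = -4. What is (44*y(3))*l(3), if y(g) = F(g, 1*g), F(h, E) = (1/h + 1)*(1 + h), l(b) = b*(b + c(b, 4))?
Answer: 704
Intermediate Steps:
c(v, B) = -2 (c(v, B) = -⅔ + (⅓)*(-4) = -⅔ - 4/3 = -2)
l(b) = b*(-2 + b) (l(b) = b*(b - 2) = b*(-2 + b))
F(h, E) = (1 + h)*(1 + 1/h) (F(h, E) = (1 + 1/h)*(1 + h) = (1 + h)*(1 + 1/h))
y(g) = (1 + g)²/g
(44*y(3))*l(3) = (44*((1 + 3)²/3))*(3*(-2 + 3)) = (44*((⅓)*4²))*(3*1) = (44*((⅓)*16))*3 = (44*(16/3))*3 = (704/3)*3 = 704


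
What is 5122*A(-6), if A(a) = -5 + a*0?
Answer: -25610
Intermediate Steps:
A(a) = -5 (A(a) = -5 + 0 = -5)
5122*A(-6) = 5122*(-5) = -25610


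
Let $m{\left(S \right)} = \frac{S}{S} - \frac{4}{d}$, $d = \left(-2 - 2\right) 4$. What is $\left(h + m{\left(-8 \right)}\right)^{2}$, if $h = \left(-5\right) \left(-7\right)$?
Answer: $\frac{21025}{16} \approx 1314.1$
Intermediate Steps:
$d = -16$ ($d = \left(-4\right) 4 = -16$)
$m{\left(S \right)} = \frac{5}{4}$ ($m{\left(S \right)} = \frac{S}{S} - \frac{4}{-16} = 1 - - \frac{1}{4} = 1 + \frac{1}{4} = \frac{5}{4}$)
$h = 35$
$\left(h + m{\left(-8 \right)}\right)^{2} = \left(35 + \frac{5}{4}\right)^{2} = \left(\frac{145}{4}\right)^{2} = \frac{21025}{16}$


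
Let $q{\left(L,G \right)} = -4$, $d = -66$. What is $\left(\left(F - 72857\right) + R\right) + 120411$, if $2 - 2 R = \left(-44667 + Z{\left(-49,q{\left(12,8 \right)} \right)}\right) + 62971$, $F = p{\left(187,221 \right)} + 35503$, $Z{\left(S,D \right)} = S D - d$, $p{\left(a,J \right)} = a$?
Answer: $73962$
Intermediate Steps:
$Z{\left(S,D \right)} = 66 + D S$ ($Z{\left(S,D \right)} = S D - -66 = D S + 66 = 66 + D S$)
$F = 35690$ ($F = 187 + 35503 = 35690$)
$R = -9282$ ($R = 1 - \frac{\left(-44667 + \left(66 - -196\right)\right) + 62971}{2} = 1 - \frac{\left(-44667 + \left(66 + 196\right)\right) + 62971}{2} = 1 - \frac{\left(-44667 + 262\right) + 62971}{2} = 1 - \frac{-44405 + 62971}{2} = 1 - 9283 = -9282$)
$\left(\left(F - 72857\right) + R\right) + 120411 = \left(\left(35690 - 72857\right) - 9282\right) + 120411 = \left(-37167 - 9282\right) + 120411 = -46449 + 120411 = 73962$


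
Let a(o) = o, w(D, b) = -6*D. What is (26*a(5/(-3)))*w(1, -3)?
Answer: 260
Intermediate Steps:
(26*a(5/(-3)))*w(1, -3) = (26*(5/(-3)))*(-6*1) = (26*(5*(-⅓)))*(-6) = (26*(-5/3))*(-6) = -130/3*(-6) = 260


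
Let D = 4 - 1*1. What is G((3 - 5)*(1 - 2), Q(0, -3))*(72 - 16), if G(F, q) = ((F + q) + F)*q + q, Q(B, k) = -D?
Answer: -336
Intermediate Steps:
D = 3 (D = 4 - 1 = 3)
Q(B, k) = -3 (Q(B, k) = -1*3 = -3)
G(F, q) = q + q*(q + 2*F) (G(F, q) = (q + 2*F)*q + q = q*(q + 2*F) + q = q + q*(q + 2*F))
G((3 - 5)*(1 - 2), Q(0, -3))*(72 - 16) = (-3*(1 - 3 + 2*((3 - 5)*(1 - 2))))*(72 - 16) = -3*(1 - 3 + 2*(-2*(-1)))*56 = -3*(1 - 3 + 2*2)*56 = -3*(1 - 3 + 4)*56 = -3*2*56 = -6*56 = -336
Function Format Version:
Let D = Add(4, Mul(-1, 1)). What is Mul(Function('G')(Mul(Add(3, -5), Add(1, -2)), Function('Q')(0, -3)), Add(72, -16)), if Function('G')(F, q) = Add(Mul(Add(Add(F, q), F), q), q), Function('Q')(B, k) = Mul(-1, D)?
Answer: -336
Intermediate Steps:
D = 3 (D = Add(4, -1) = 3)
Function('Q')(B, k) = -3 (Function('Q')(B, k) = Mul(-1, 3) = -3)
Function('G')(F, q) = Add(q, Mul(q, Add(q, Mul(2, F)))) (Function('G')(F, q) = Add(Mul(Add(q, Mul(2, F)), q), q) = Add(Mul(q, Add(q, Mul(2, F))), q) = Add(q, Mul(q, Add(q, Mul(2, F)))))
Mul(Function('G')(Mul(Add(3, -5), Add(1, -2)), Function('Q')(0, -3)), Add(72, -16)) = Mul(Mul(-3, Add(1, -3, Mul(2, Mul(Add(3, -5), Add(1, -2))))), Add(72, -16)) = Mul(Mul(-3, Add(1, -3, Mul(2, Mul(-2, -1)))), 56) = Mul(Mul(-3, Add(1, -3, Mul(2, 2))), 56) = Mul(Mul(-3, Add(1, -3, 4)), 56) = Mul(Mul(-3, 2), 56) = Mul(-6, 56) = -336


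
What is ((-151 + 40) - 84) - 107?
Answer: -302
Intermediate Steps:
((-151 + 40) - 84) - 107 = (-111 - 84) - 107 = -195 - 107 = -302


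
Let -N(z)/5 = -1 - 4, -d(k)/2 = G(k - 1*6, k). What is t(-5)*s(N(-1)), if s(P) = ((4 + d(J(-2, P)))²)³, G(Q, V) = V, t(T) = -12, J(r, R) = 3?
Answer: -768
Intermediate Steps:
d(k) = -2*k
N(z) = 25 (N(z) = -5*(-1 - 4) = -5*(-5) = 25)
s(P) = 64 (s(P) = ((4 - 2*3)²)³ = ((4 - 6)²)³ = ((-2)²)³ = 4³ = 64)
t(-5)*s(N(-1)) = -12*64 = -768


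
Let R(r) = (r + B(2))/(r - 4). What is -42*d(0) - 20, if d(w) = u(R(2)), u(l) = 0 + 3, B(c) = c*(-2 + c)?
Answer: -146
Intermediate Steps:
R(r) = r/(-4 + r) (R(r) = (r + 2*(-2 + 2))/(r - 4) = (r + 2*0)/(-4 + r) = (r + 0)/(-4 + r) = r/(-4 + r))
u(l) = 3
d(w) = 3
-42*d(0) - 20 = -42*3 - 20 = -126 - 20 = -146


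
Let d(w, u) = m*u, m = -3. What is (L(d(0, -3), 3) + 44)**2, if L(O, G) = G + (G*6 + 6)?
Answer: 5041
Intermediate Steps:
d(w, u) = -3*u
L(O, G) = 6 + 7*G (L(O, G) = G + (6*G + 6) = G + (6 + 6*G) = 6 + 7*G)
(L(d(0, -3), 3) + 44)**2 = ((6 + 7*3) + 44)**2 = ((6 + 21) + 44)**2 = (27 + 44)**2 = 71**2 = 5041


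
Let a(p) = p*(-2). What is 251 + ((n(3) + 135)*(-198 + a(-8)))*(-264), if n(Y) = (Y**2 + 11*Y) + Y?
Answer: 8648891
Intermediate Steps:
n(Y) = Y**2 + 12*Y
a(p) = -2*p
251 + ((n(3) + 135)*(-198 + a(-8)))*(-264) = 251 + ((3*(12 + 3) + 135)*(-198 - 2*(-8)))*(-264) = 251 + ((3*15 + 135)*(-198 + 16))*(-264) = 251 + ((45 + 135)*(-182))*(-264) = 251 + (180*(-182))*(-264) = 251 - 32760*(-264) = 251 + 8648640 = 8648891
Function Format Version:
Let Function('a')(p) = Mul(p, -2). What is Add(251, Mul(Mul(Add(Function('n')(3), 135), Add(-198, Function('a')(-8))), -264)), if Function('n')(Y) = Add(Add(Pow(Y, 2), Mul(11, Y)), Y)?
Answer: 8648891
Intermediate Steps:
Function('n')(Y) = Add(Pow(Y, 2), Mul(12, Y))
Function('a')(p) = Mul(-2, p)
Add(251, Mul(Mul(Add(Function('n')(3), 135), Add(-198, Function('a')(-8))), -264)) = Add(251, Mul(Mul(Add(Mul(3, Add(12, 3)), 135), Add(-198, Mul(-2, -8))), -264)) = Add(251, Mul(Mul(Add(Mul(3, 15), 135), Add(-198, 16)), -264)) = Add(251, Mul(Mul(Add(45, 135), -182), -264)) = Add(251, Mul(Mul(180, -182), -264)) = Add(251, Mul(-32760, -264)) = Add(251, 8648640) = 8648891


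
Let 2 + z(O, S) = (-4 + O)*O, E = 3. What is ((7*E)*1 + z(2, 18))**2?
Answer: 225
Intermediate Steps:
z(O, S) = -2 + O*(-4 + O) (z(O, S) = -2 + (-4 + O)*O = -2 + O*(-4 + O))
((7*E)*1 + z(2, 18))**2 = ((7*3)*1 + (-2 + 2**2 - 4*2))**2 = (21*1 + (-2 + 4 - 8))**2 = (21 - 6)**2 = 15**2 = 225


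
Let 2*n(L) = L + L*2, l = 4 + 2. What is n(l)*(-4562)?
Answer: -41058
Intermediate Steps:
l = 6
n(L) = 3*L/2 (n(L) = (L + L*2)/2 = (L + 2*L)/2 = (3*L)/2 = 3*L/2)
n(l)*(-4562) = ((3/2)*6)*(-4562) = 9*(-4562) = -41058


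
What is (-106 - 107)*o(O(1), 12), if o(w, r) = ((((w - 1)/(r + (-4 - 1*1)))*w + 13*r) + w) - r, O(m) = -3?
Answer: -212787/7 ≈ -30398.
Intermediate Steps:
o(w, r) = w + 12*r + w*(-1 + w)/(-5 + r) (o(w, r) = ((((-1 + w)/(r + (-4 - 1)))*w + 13*r) + w) - r = ((((-1 + w)/(r - 5))*w + 13*r) + w) - r = ((((-1 + w)/(-5 + r))*w + 13*r) + w) - r = ((w*(-1 + w)/(-5 + r) + 13*r) + w) - r = ((13*r + w*(-1 + w)/(-5 + r)) + w) - r = (w + 13*r + w*(-1 + w)/(-5 + r)) - r = w + 12*r + w*(-1 + w)/(-5 + r))
(-106 - 107)*o(O(1), 12) = (-106 - 107)*(((-3)² - 60*12 - 6*(-3) + 12*12² + 12*(-3))/(-5 + 12)) = -213*(9 - 720 + 18 + 12*144 - 36)/7 = -213*(9 - 720 + 18 + 1728 - 36)/7 = -213*999/7 = -212787/7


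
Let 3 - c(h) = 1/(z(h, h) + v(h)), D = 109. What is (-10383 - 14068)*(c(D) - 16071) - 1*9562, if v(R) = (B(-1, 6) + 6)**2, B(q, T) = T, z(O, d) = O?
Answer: 99395908269/253 ≈ 3.9287e+8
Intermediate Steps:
v(R) = 144 (v(R) = (6 + 6)**2 = 12**2 = 144)
c(h) = 3 - 1/(144 + h) (c(h) = 3 - 1/(h + 144) = 3 - 1/(144 + h))
(-10383 - 14068)*(c(D) - 16071) - 1*9562 = (-10383 - 14068)*((431 + 3*109)/(144 + 109) - 16071) - 1*9562 = -24451*((431 + 327)/253 - 16071) - 9562 = -24451*((1/253)*758 - 16071) - 9562 = -24451*(758/253 - 16071) - 9562 = -24451*(-4065205/253) - 9562 = 99398327455/253 - 9562 = 99395908269/253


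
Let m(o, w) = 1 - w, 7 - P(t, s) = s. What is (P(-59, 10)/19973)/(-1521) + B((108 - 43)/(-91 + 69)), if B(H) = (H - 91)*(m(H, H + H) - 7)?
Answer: 20931085079/2450567262 ≈ 8.5413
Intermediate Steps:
P(t, s) = 7 - s
B(H) = (-91 + H)*(-6 - 2*H) (B(H) = (H - 91)*((1 - (H + H)) - 7) = (-91 + H)*((1 - 2*H) - 7) = (-91 + H)*(-6 - 2*H))
(P(-59, 10)/19973)/(-1521) + B((108 - 43)/(-91 + 69)) = ((7 - 1*10)/19973)/(-1521) + (546 - 2*(108 - 43)**2/(-91 + 69)**2 + 176*((108 - 43)/(-91 + 69))) = ((7 - 10)*(1/19973))*(-1/1521) + (546 - 2*(65/(-22))**2 + 176*(65/(-22))) = -3*1/19973*(-1/1521) + (546 - 2*(65*(-1/22))**2 + 176*(65*(-1/22))) = -3/19973*(-1/1521) + (546 - 2*(-65/22)**2 + 176*(-65/22)) = 1/10126311 + (546 - 2*4225/484 - 520) = 1/10126311 + (546 - 4225/242 - 520) = 1/10126311 + 2067/242 = 20931085079/2450567262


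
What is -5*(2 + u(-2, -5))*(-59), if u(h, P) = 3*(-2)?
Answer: -1180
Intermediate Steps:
u(h, P) = -6
-5*(2 + u(-2, -5))*(-59) = -5*(2 - 6)*(-59) = -5*(-4)*(-59) = 20*(-59) = -1180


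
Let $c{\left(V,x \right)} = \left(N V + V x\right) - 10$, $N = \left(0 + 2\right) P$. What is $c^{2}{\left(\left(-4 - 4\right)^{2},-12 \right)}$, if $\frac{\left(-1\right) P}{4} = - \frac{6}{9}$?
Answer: $\frac{1716100}{9} \approx 1.9068 \cdot 10^{5}$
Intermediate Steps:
$P = \frac{8}{3}$ ($P = - 4 \left(- \frac{6}{9}\right) = - 4 \left(\left(-6\right) \frac{1}{9}\right) = \left(-4\right) \left(- \frac{2}{3}\right) = \frac{8}{3} \approx 2.6667$)
$N = \frac{16}{3}$ ($N = \left(0 + 2\right) \frac{8}{3} = 2 \cdot \frac{8}{3} = \frac{16}{3} \approx 5.3333$)
$c{\left(V,x \right)} = -10 + \frac{16 V}{3} + V x$ ($c{\left(V,x \right)} = \left(\frac{16 V}{3} + V x\right) - 10 = -10 + \frac{16 V}{3} + V x$)
$c^{2}{\left(\left(-4 - 4\right)^{2},-12 \right)} = \left(-10 + \frac{16 \left(-4 - 4\right)^{2}}{3} + \left(-4 - 4\right)^{2} \left(-12\right)\right)^{2} = \left(-10 + \frac{16 \left(-8\right)^{2}}{3} + \left(-8\right)^{2} \left(-12\right)\right)^{2} = \left(-10 + \frac{16}{3} \cdot 64 + 64 \left(-12\right)\right)^{2} = \left(-10 + \frac{1024}{3} - 768\right)^{2} = \left(- \frac{1310}{3}\right)^{2} = \frac{1716100}{9}$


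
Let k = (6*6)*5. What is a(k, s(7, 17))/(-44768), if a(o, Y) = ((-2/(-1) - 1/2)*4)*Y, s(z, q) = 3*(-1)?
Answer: 9/22384 ≈ 0.00040207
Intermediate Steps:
k = 180 (k = 36*5 = 180)
s(z, q) = -3
a(o, Y) = 6*Y (a(o, Y) = ((-2*(-1) - 1*½)*4)*Y = ((2 - ½)*4)*Y = ((3/2)*4)*Y = 6*Y)
a(k, s(7, 17))/(-44768) = (6*(-3))/(-44768) = -18*(-1/44768) = 9/22384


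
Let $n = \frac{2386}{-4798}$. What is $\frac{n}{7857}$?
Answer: $- \frac{1193}{18848943} \approx -6.3293 \cdot 10^{-5}$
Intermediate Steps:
$n = - \frac{1193}{2399}$ ($n = 2386 \left(- \frac{1}{4798}\right) = - \frac{1193}{2399} \approx -0.49729$)
$\frac{n}{7857} = - \frac{1193}{2399 \cdot 7857} = \left(- \frac{1193}{2399}\right) \frac{1}{7857} = - \frac{1193}{18848943}$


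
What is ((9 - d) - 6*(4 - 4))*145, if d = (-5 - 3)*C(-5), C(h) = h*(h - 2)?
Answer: 41905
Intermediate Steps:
C(h) = h*(-2 + h)
d = -280 (d = (-5 - 3)*(-5*(-2 - 5)) = -(-40)*(-7) = -8*35 = -280)
((9 - d) - 6*(4 - 4))*145 = ((9 - 1*(-280)) - 6*(4 - 4))*145 = ((9 + 280) - 6*0)*145 = (289 + 0)*145 = 289*145 = 41905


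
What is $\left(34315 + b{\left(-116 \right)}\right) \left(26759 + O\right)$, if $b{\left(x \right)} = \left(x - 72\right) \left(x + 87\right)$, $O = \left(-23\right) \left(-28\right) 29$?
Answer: $1806813645$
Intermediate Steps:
$O = 18676$ ($O = 644 \cdot 29 = 18676$)
$b{\left(x \right)} = \left(-72 + x\right) \left(87 + x\right)$
$\left(34315 + b{\left(-116 \right)}\right) \left(26759 + O\right) = \left(34315 + \left(-6264 + \left(-116\right)^{2} + 15 \left(-116\right)\right)\right) \left(26759 + 18676\right) = \left(34315 - -5452\right) 45435 = \left(34315 + 5452\right) 45435 = 39767 \cdot 45435 = 1806813645$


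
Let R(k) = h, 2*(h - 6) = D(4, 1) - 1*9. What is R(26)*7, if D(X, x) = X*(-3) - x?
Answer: -35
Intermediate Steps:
D(X, x) = -x - 3*X (D(X, x) = -3*X - x = -x - 3*X)
h = -5 (h = 6 + ((-1*1 - 3*4) - 1*9)/2 = 6 + ((-1 - 12) - 9)/2 = 6 + (-13 - 9)/2 = 6 + (½)*(-22) = 6 - 11 = -5)
R(k) = -5
R(26)*7 = -5*7 = -35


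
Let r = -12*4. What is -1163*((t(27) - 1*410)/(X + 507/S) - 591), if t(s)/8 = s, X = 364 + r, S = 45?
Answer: 3377502027/4909 ≈ 6.8802e+5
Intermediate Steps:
r = -48
X = 316 (X = 364 - 48 = 316)
t(s) = 8*s
-1163*((t(27) - 1*410)/(X + 507/S) - 591) = -1163*((8*27 - 1*410)/(316 + 507/45) - 591) = -1163*((216 - 410)/(316 + 507*(1/45)) - 591) = -1163*(-194/(316 + 169/15) - 591) = -1163*(-194/4909/15 - 591) = -1163*(-194*15/4909 - 591) = -1163*(-2910/4909 - 591) = -1163*(-2904129/4909) = 3377502027/4909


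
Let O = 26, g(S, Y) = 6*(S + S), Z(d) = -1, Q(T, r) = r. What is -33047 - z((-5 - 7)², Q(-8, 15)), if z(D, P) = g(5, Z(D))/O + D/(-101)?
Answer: -43391869/1313 ≈ -33048.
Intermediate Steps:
g(S, Y) = 12*S (g(S, Y) = 6*(2*S) = 12*S)
z(D, P) = 30/13 - D/101 (z(D, P) = (12*5)/26 + D/(-101) = 60*(1/26) + D*(-1/101) = 30/13 - D/101)
-33047 - z((-5 - 7)², Q(-8, 15)) = -33047 - (30/13 - (-5 - 7)²/101) = -33047 - (30/13 - 1/101*(-12)²) = -33047 - (30/13 - 1/101*144) = -33047 - (30/13 - 144/101) = -33047 - 1*1158/1313 = -33047 - 1158/1313 = -43391869/1313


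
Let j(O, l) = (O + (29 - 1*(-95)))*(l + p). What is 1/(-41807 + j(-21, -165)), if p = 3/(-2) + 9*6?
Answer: -2/106789 ≈ -1.8729e-5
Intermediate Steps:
p = 105/2 (p = 3*(-1/2) + 54 = -3/2 + 54 = 105/2 ≈ 52.500)
j(O, l) = (124 + O)*(105/2 + l) (j(O, l) = (O + (29 - 1*(-95)))*(l + 105/2) = (O + (29 + 95))*(105/2 + l) = (O + 124)*(105/2 + l) = (124 + O)*(105/2 + l))
1/(-41807 + j(-21, -165)) = 1/(-41807 + (6510 + 124*(-165) + (105/2)*(-21) - 21*(-165))) = 1/(-41807 + (6510 - 20460 - 2205/2 + 3465)) = 1/(-41807 - 23175/2) = 1/(-106789/2) = -2/106789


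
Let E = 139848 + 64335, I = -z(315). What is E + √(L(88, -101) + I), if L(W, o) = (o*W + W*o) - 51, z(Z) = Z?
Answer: 204183 + I*√18142 ≈ 2.0418e+5 + 134.69*I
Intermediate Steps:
I = -315 (I = -1*315 = -315)
L(W, o) = -51 + 2*W*o (L(W, o) = (W*o + W*o) - 51 = 2*W*o - 51 = -51 + 2*W*o)
E = 204183
E + √(L(88, -101) + I) = 204183 + √((-51 + 2*88*(-101)) - 315) = 204183 + √((-51 - 17776) - 315) = 204183 + √(-17827 - 315) = 204183 + √(-18142) = 204183 + I*√18142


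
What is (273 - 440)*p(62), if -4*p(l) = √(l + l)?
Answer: 167*√31/2 ≈ 464.91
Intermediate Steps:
p(l) = -√2*√l/4 (p(l) = -√(l + l)/4 = -√2*√l/4)
(273 - 440)*p(62) = (273 - 440)*(-√2*√62/4) = -(-167)*√31/2 = 167*√31/2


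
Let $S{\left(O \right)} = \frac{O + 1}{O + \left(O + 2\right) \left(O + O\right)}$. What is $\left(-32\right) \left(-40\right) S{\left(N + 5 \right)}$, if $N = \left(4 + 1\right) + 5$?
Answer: $\frac{4096}{105} \approx 39.01$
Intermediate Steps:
$N = 10$ ($N = 5 + 5 = 10$)
$S{\left(O \right)} = \frac{1 + O}{O + 2 O \left(2 + O\right)}$ ($S{\left(O \right)} = \frac{1 + O}{O + \left(2 + O\right) 2 O} = \frac{1 + O}{O + 2 O \left(2 + O\right)}$)
$\left(-32\right) \left(-40\right) S{\left(N + 5 \right)} = \left(-32\right) \left(-40\right) \frac{1 + \left(10 + 5\right)}{\left(10 + 5\right) \left(5 + 2 \left(10 + 5\right)\right)} = 1280 \frac{1 + 15}{15 \left(5 + 2 \cdot 15\right)} = 1280 \cdot \frac{1}{15} \frac{1}{5 + 30} \cdot 16 = 1280 \cdot \frac{1}{15} \cdot \frac{1}{35} \cdot 16 = 1280 \cdot \frac{16}{525} = \frac{4096}{105}$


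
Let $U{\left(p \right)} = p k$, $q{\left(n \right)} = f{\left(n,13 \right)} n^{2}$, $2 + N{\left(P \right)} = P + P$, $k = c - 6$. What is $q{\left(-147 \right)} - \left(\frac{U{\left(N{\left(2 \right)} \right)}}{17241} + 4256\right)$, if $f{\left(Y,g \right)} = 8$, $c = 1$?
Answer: $\frac{2907108466}{17241} \approx 1.6862 \cdot 10^{5}$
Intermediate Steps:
$k = -5$ ($k = 1 - 6 = -5$)
$N{\left(P \right)} = -2 + 2 P$ ($N{\left(P \right)} = -2 + \left(P + P\right) = -2 + 2 P$)
$q{\left(n \right)} = 8 n^{2}$
$U{\left(p \right)} = - 5 p$ ($U{\left(p \right)} = p \left(-5\right) = - 5 p$)
$q{\left(-147 \right)} - \left(\frac{U{\left(N{\left(2 \right)} \right)}}{17241} + 4256\right) = 8 \left(-147\right)^{2} - \left(\frac{\left(-5\right) \left(-2 + 2 \cdot 2\right)}{17241} + 4256\right) = 8 \cdot 21609 - \left(- 5 \left(-2 + 4\right) \frac{1}{17241} + 4256\right) = 172872 - \left(\left(-5\right) 2 \cdot \frac{1}{17241} + 4256\right) = 172872 - \left(\left(-10\right) \frac{1}{17241} + 4256\right) = 172872 - \left(- \frac{10}{17241} + 4256\right) = 172872 - \frac{73377686}{17241} = \frac{2907108466}{17241}$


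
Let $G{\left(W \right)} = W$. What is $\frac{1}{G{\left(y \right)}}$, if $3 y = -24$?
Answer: $- \frac{1}{8} \approx -0.125$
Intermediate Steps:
$y = -8$ ($y = \frac{1}{3} \left(-24\right) = -8$)
$\frac{1}{G{\left(y \right)}} = \frac{1}{-8} = - \frac{1}{8}$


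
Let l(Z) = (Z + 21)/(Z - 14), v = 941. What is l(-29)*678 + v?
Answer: 45887/43 ≈ 1067.1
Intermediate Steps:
l(Z) = (21 + Z)/(-14 + Z)
l(-29)*678 + v = ((21 - 29)/(-14 - 29))*678 + 941 = (-8/(-43))*678 + 941 = -1/43*(-8)*678 + 941 = (8/43)*678 + 941 = 5424/43 + 941 = 45887/43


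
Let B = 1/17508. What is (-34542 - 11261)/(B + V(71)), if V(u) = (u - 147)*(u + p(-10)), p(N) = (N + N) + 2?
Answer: 801918924/70522223 ≈ 11.371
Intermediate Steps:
p(N) = 2 + 2*N (p(N) = 2*N + 2 = 2 + 2*N)
V(u) = (-147 + u)*(-18 + u) (V(u) = (u - 147)*(u + (2 + 2*(-10))) = (-147 + u)*(u + (2 - 20)) = (-147 + u)*(u - 18) = (-147 + u)*(-18 + u))
B = 1/17508 ≈ 5.7117e-5
(-34542 - 11261)/(B + V(71)) = (-34542 - 11261)/(1/17508 + (2646 + 71² - 165*71)) = -45803/(1/17508 + (2646 + 5041 - 11715)) = -45803/(1/17508 - 4028) = -45803/(-70522223/17508) = -45803*(-17508/70522223) = 801918924/70522223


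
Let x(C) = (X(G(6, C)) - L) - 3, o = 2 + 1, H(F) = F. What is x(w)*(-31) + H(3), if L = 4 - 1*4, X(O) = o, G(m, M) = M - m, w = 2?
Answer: 3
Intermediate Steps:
o = 3
X(O) = 3
L = 0 (L = 4 - 4 = 0)
x(C) = 0 (x(C) = (3 - 1*0) - 3 = (3 + 0) - 3 = 3 - 3 = 0)
x(w)*(-31) + H(3) = 0*(-31) + 3 = 0 + 3 = 3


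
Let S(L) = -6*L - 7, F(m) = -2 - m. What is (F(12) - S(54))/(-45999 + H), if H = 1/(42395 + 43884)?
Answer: -27350443/3968747720 ≈ -0.0068915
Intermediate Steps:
S(L) = -7 - 6*L
H = 1/86279 ≈ 1.1590e-5
(F(12) - S(54))/(-45999 + H) = ((-2 - 1*12) - (-7 - 6*54))/(-45999 + 1/86279) = ((-2 - 12) - (-7 - 324))/(-3968747720/86279) = (-14 - 1*(-331))*(-86279/3968747720) = (-14 + 331)*(-86279/3968747720) = 317*(-86279/3968747720) = -27350443/3968747720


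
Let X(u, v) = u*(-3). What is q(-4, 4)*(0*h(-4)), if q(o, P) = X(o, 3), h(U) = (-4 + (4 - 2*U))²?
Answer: 0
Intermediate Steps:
h(U) = 4*U² (h(U) = (-2*U)² = 4*U²)
X(u, v) = -3*u
q(o, P) = -3*o
q(-4, 4)*(0*h(-4)) = (-3*(-4))*(0*(4*(-4)²)) = 12*(0*(4*16)) = 12*(0*64) = 12*0 = 0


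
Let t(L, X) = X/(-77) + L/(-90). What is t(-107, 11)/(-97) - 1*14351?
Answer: -876990269/61110 ≈ -14351.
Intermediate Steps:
t(L, X) = -X/77 - L/90 (t(L, X) = X*(-1/77) + L*(-1/90) = -X/77 - L/90)
t(-107, 11)/(-97) - 1*14351 = (-1/77*11 - 1/90*(-107))/(-97) - 1*14351 = (-⅐ + 107/90)*(-1/97) - 14351 = (659/630)*(-1/97) - 14351 = -659/61110 - 14351 = -876990269/61110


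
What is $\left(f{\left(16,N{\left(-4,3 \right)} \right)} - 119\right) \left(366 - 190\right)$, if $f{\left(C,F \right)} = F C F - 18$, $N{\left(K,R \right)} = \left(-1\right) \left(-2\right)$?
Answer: $-12848$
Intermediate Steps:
$N{\left(K,R \right)} = 2$
$f{\left(C,F \right)} = -18 + C F^{2}$ ($f{\left(C,F \right)} = C F F - 18 = C F^{2} - 18 = -18 + C F^{2}$)
$\left(f{\left(16,N{\left(-4,3 \right)} \right)} - 119\right) \left(366 - 190\right) = \left(\left(-18 + 16 \cdot 2^{2}\right) - 119\right) \left(366 - 190\right) = \left(\left(-18 + 16 \cdot 4\right) - 119\right) 176 = \left(\left(-18 + 64\right) - 119\right) 176 = \left(46 - 119\right) 176 = \left(-73\right) 176 = -12848$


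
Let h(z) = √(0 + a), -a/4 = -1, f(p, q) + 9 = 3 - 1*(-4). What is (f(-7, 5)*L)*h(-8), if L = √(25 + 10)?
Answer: -4*√35 ≈ -23.664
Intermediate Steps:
f(p, q) = -2 (f(p, q) = -9 + (3 - 1*(-4)) = -9 + (3 + 4) = -9 + 7 = -2)
a = 4 (a = -4*(-1) = 4)
L = √35 ≈ 5.9161
h(z) = 2 (h(z) = √(0 + 4) = √4 = 2)
(f(-7, 5)*L)*h(-8) = -2*√35*2 = -4*√35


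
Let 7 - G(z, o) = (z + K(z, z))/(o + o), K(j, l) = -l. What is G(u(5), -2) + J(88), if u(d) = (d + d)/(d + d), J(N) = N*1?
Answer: 95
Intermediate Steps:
J(N) = N
u(d) = 1 (u(d) = (2*d)/((2*d)) = (2*d)*(1/(2*d)) = 1)
G(z, o) = 7 (G(z, o) = 7 - (z - z)/(o + o) = 7 - 0/(2*o) = 7 - 0*1/(2*o) = 7 - 1*0 = 7 + 0 = 7)
G(u(5), -2) + J(88) = 7 + 88 = 95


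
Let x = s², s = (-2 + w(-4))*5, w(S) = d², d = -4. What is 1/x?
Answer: 1/4900 ≈ 0.00020408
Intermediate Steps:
w(S) = 16 (w(S) = (-4)² = 16)
s = 70 (s = (-2 + 16)*5 = 14*5 = 70)
x = 4900 (x = 70² = 4900)
1/x = 1/4900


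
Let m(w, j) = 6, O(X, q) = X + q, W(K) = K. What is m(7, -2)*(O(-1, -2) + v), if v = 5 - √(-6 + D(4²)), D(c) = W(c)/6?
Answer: 12 - 2*I*√30 ≈ 12.0 - 10.954*I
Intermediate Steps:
D(c) = c/6
v = 5 - I*√30/3 (v = 5 - √(-6 + (⅙)*4²) = 5 - √(-6 + (⅙)*16) = 5 - √(-6 + 8/3) = 5 - √(-10/3) = 5 - I*√30/3 ≈ 5.0 - 1.8257*I)
m(7, -2)*(O(-1, -2) + v) = 6*((-1 - 2) + (5 - I*√30/3)) = 6*(-3 + (5 - I*√30/3)) = 6*(2 - I*√30/3) = 12 - 2*I*√30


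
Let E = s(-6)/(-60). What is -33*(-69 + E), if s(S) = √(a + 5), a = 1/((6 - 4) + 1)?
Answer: 2277 + 11*√3/15 ≈ 2278.3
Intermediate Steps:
a = ⅓ (a = 1/(2 + 1) = 1/3 = ⅓ ≈ 0.33333)
s(S) = 4*√3/3 (s(S) = √(⅓ + 5) = √(16/3) = 4*√3/3)
E = -√3/45 (E = (4*√3/3)/(-60) = (4*√3/3)*(-1/60) = -√3/45 ≈ -0.038490)
-33*(-69 + E) = -33*(-69 - √3/45) = 2277 + 11*√3/15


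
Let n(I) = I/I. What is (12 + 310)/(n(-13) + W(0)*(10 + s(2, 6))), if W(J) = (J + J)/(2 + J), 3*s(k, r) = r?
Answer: 322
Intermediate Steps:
n(I) = 1
s(k, r) = r/3
W(J) = 2*J/(2 + J) (W(J) = (2*J)/(2 + J) = 2*J/(2 + J))
(12 + 310)/(n(-13) + W(0)*(10 + s(2, 6))) = (12 + 310)/(1 + (2*0/(2 + 0))*(10 + (⅓)*6)) = 322/(1 + (2*0/2)*(10 + 2)) = 322/(1 + (2*0*(½))*12) = 322/(1 + 0*12) = 322/(1 + 0) = 322/1 = 322*1 = 322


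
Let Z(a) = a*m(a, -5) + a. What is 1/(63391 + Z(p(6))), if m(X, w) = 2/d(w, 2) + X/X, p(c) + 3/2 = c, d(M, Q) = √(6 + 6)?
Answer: 253600/16078239973 - 6*√3/16078239973 ≈ 1.5772e-5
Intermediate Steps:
d(M, Q) = 2*√3 (d(M, Q) = √12 = 2*√3)
p(c) = -3/2 + c
m(X, w) = 1 + √3/3 (m(X, w) = 2/((2*√3)) + X/X = 2*(√3/6) + 1 = √3/3 + 1 = 1 + √3/3)
Z(a) = a + a*(1 + √3/3) (Z(a) = a*(1 + √3/3) + a = a + a*(1 + √3/3))
1/(63391 + Z(p(6))) = 1/(63391 + (-3/2 + 6)*(6 + √3)/3) = 1/(63391 + (⅓)*(9/2)*(6 + √3)) = 1/(63391 + (9 + 3*√3/2)) = 1/(63400 + 3*√3/2)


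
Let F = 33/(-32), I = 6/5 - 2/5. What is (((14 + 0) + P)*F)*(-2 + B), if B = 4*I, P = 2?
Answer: -99/5 ≈ -19.800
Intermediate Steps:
I = ⅘ (I = 6*(⅕) - 2*⅕ = 6/5 - ⅖ = ⅘ ≈ 0.80000)
F = -33/32 (F = 33*(-1/32) = -33/32 ≈ -1.0313)
B = 16/5 (B = 4*(⅘) = 16/5 ≈ 3.2000)
(((14 + 0) + P)*F)*(-2 + B) = (((14 + 0) + 2)*(-33/32))*(-2 + 16/5) = ((14 + 2)*(-33/32))*(6/5) = (16*(-33/32))*(6/5) = -33/2*6/5 = -99/5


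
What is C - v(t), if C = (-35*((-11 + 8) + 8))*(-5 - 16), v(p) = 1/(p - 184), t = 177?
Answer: 25726/7 ≈ 3675.1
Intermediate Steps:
v(p) = 1/(-184 + p)
C = 3675 (C = -35*(-3 + 8)*(-21) = -35*5*(-21) = -175*(-21) = 3675)
C - v(t) = 3675 - 1/(-184 + 177) = 3675 - 1/(-7) = 3675 - 1*(-⅐) = 3675 + ⅐ = 25726/7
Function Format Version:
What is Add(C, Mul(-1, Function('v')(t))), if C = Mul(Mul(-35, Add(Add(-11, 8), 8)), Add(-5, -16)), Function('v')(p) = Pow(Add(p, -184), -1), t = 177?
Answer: Rational(25726, 7) ≈ 3675.1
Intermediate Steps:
Function('v')(p) = Pow(Add(-184, p), -1)
C = 3675 (C = Mul(Mul(-35, Add(-3, 8)), -21) = Mul(Mul(-35, 5), -21) = Mul(-175, -21) = 3675)
Add(C, Mul(-1, Function('v')(t))) = Add(3675, Mul(-1, Pow(Add(-184, 177), -1))) = Add(3675, Mul(-1, Pow(-7, -1))) = Add(3675, Mul(-1, Rational(-1, 7))) = Add(3675, Rational(1, 7)) = Rational(25726, 7)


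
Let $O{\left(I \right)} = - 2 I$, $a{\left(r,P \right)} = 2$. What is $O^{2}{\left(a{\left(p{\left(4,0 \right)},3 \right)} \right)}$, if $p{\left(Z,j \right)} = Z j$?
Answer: $16$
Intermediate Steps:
$O^{2}{\left(a{\left(p{\left(4,0 \right)},3 \right)} \right)} = \left(\left(-2\right) 2\right)^{2} = \left(-4\right)^{2} = 16$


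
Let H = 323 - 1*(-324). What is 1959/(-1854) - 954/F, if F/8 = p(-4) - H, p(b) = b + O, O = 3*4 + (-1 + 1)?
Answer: -76349/87756 ≈ -0.87001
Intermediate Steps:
O = 12 (O = 12 + 0 = 12)
H = 647 (H = 323 + 324 = 647)
p(b) = 12 + b (p(b) = b + 12 = 12 + b)
F = -5112 (F = 8*((12 - 4) - 1*647) = 8*(8 - 647) = 8*(-639) = -5112)
1959/(-1854) - 954/F = 1959/(-1854) - 954/(-5112) = 1959*(-1/1854) - 954*(-1/5112) = -653/618 + 53/284 = -76349/87756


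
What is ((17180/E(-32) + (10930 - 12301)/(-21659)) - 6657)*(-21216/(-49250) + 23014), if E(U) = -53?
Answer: -4541651839335960568/28267702375 ≈ -1.6067e+8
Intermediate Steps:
((17180/E(-32) + (10930 - 12301)/(-21659)) - 6657)*(-21216/(-49250) + 23014) = ((17180/(-53) + (10930 - 12301)/(-21659)) - 6657)*(-21216/(-49250) + 23014) = ((17180*(-1/53) - 1371*(-1/21659)) - 6657)*(-21216*(-1/49250) + 23014) = ((-17180/53 + 1371/21659) - 6657)*(10608/24625 + 23014) = (-372028957/1147927 - 6657)*(566730358/24625) = -8013778996/1147927*566730358/24625 = -4541651839335960568/28267702375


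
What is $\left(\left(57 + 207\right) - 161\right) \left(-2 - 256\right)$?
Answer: $-26574$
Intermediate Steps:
$\left(\left(57 + 207\right) - 161\right) \left(-2 - 256\right) = \left(264 - 161\right) \left(-258\right) = 103 \left(-258\right) = -26574$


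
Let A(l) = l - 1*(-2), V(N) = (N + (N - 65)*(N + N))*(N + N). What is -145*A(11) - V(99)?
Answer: -1354423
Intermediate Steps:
V(N) = 2*N*(N + 2*N*(-65 + N)) (V(N) = (N + (-65 + N)*(2*N))*(2*N) = (N + 2*N*(-65 + N))*(2*N) = 2*N*(N + 2*N*(-65 + N)))
A(l) = 2 + l (A(l) = l + 2 = 2 + l)
-145*A(11) - V(99) = -145*(2 + 11) - 99²*(-258 + 4*99) = -145*13 - 9801*(-258 + 396) = -1885 - 9801*138 = -1885 - 1*1352538 = -1885 - 1352538 = -1354423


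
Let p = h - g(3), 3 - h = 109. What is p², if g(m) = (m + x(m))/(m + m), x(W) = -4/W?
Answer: 3659569/324 ≈ 11295.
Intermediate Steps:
g(m) = (m - 4/m)/(2*m) (g(m) = (m - 4/m)/(m + m) = (m - 4/m)/((2*m)) = (m - 4/m)*(1/(2*m)) = (m - 4/m)/(2*m))
h = -106 (h = 3 - 1*109 = 3 - 109 = -106)
p = -1913/18 (p = -106 - (½ - 2/3²) = -106 - (½ - 2*⅑) = -106 - (½ - 2/9) = -106 - 1*5/18 = -106 - 5/18 = -1913/18 ≈ -106.28)
p² = (-1913/18)² = 3659569/324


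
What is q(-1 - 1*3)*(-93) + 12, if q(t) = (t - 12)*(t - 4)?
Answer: -11892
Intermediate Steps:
q(t) = (-12 + t)*(-4 + t)
q(-1 - 1*3)*(-93) + 12 = (48 + (-1 - 1*3)**2 - 16*(-1 - 1*3))*(-93) + 12 = (48 + (-1 - 3)**2 - 16*(-1 - 3))*(-93) + 12 = (48 + (-4)**2 - 16*(-4))*(-93) + 12 = (48 + 16 + 64)*(-93) + 12 = 128*(-93) + 12 = -11904 + 12 = -11892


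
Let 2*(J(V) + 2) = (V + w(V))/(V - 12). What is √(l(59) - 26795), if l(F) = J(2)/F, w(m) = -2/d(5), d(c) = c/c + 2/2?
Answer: I*√9327351595/590 ≈ 163.69*I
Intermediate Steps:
d(c) = 2 (d(c) = 1 + 2*(½) = 1 + 1 = 2)
w(m) = -1 (w(m) = -2/2 = -2*½ = -1)
J(V) = -2 + (-1 + V)/(2*(-12 + V)) (J(V) = -2 + ((V - 1)/(V - 12))/2 = -2 + ((-1 + V)/(-12 + V))/2 = -2 + (-1 + V)/(2*(-12 + V)))
l(F) = -41/(20*F) (l(F) = ((47 - 3*2)/(2*(-12 + 2)))/F = ((½)*(47 - 6)/(-10))/F = ((½)*(-⅒)*41)/F = -41/(20*F))
√(l(59) - 26795) = √(-41/20/59 - 26795) = √(-41/20*1/59 - 26795) = √(-41/1180 - 26795) = √(-31618141/1180) = I*√9327351595/590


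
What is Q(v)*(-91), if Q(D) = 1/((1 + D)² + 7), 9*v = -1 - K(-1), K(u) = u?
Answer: -91/8 ≈ -11.375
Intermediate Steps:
v = 0 (v = (-1 - 1*(-1))/9 = (-1 + 1)/9 = (⅑)*0 = 0)
Q(D) = 1/(7 + (1 + D)²)
Q(v)*(-91) = -91/(7 + (1 + 0)²) = -91/(7 + 1²) = -91/(7 + 1) = -91/8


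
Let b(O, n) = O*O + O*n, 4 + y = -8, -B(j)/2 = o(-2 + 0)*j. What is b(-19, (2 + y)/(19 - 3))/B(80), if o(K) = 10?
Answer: -2983/12800 ≈ -0.23305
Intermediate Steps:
B(j) = -20*j
y = -12 (y = -4 - 8 = -12)
b(O, n) = O² + O*n
b(-19, (2 + y)/(19 - 3))/B(80) = (-19*(-19 + (2 - 12)/(19 - 3)))/((-20*80)) = -19*(-19 - 10/16)/(-1600) = -19*(-19 - 10*1/16)*(-1/1600) = -19*(-19 - 5/8)*(-1/1600) = -19*(-157/8)*(-1/1600) = (2983/8)*(-1/1600) = -2983/12800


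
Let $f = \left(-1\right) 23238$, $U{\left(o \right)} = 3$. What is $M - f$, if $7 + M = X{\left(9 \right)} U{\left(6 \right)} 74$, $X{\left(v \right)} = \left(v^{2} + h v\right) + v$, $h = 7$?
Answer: $57197$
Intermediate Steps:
$f = -23238$
$X{\left(v \right)} = v^{2} + 8 v$ ($X{\left(v \right)} = \left(v^{2} + 7 v\right) + v = v^{2} + 8 v$)
$M = 33959$ ($M = -7 + 9 \left(8 + 9\right) 3 \cdot 74 = -7 + 9 \cdot 17 \cdot 3 \cdot 74 = -7 + 153 \cdot 3 \cdot 74 = -7 + 459 \cdot 74 = -7 + 33966 = 33959$)
$M - f = 33959 - -23238 = 33959 + 23238 = 57197$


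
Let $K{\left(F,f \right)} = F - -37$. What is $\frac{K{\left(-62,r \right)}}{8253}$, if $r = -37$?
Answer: $- \frac{25}{8253} \approx -0.0030292$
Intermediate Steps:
$K{\left(F,f \right)} = 37 + F$ ($K{\left(F,f \right)} = F + 37 = 37 + F$)
$\frac{K{\left(-62,r \right)}}{8253} = \frac{37 - 62}{8253} = \left(-25\right) \frac{1}{8253} = - \frac{25}{8253}$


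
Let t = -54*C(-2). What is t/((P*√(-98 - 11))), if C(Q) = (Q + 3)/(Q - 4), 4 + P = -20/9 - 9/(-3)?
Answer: 81*I*√109/3161 ≈ 0.26753*I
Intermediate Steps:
P = -29/9 (P = -4 + (-20/9 - 9/(-3)) = -4 + (-20*⅑ - 9*(-⅓)) = -4 + (-20/9 + 3) = -4 + 7/9 = -29/9 ≈ -3.2222)
C(Q) = (3 + Q)/(-4 + Q)
t = 9 (t = -54*(3 - 2)/(-4 - 2) = -54/(-6) = -(-9) = -54*(-⅙) = 9)
t/((P*√(-98 - 11))) = 9/((-29*√(-98 - 11)/9)) = 9/((-29*I*√109/9)) = 9*(9*I*√109/3161) = 81*I*√109/3161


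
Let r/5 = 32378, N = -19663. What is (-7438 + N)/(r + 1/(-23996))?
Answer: -650315596/3884712439 ≈ -0.16740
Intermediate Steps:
r = 161890 (r = 5*32378 = 161890)
(-7438 + N)/(r + 1/(-23996)) = (-7438 - 19663)/(161890 + 1/(-23996)) = -27101/(161890 - 1/23996) = -27101/3884712439/23996 = -27101*23996/3884712439 = -650315596/3884712439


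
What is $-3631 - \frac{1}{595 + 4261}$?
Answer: $- \frac{17632137}{4856} \approx -3631.0$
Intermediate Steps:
$-3631 - \frac{1}{595 + 4261} = -3631 - \frac{1}{4856} = - \frac{17632137}{4856}$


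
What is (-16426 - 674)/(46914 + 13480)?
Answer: -8550/30197 ≈ -0.28314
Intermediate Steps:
(-16426 - 674)/(46914 + 13480) = -17100/60394 = -17100*1/60394 = -8550/30197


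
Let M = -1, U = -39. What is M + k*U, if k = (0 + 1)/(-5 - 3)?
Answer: 31/8 ≈ 3.8750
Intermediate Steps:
k = -1/8 (k = 1/(-8) = 1*(-1/8) = -1/8 ≈ -0.12500)
M + k*U = -1 - 1/8*(-39) = -1 + 39/8 = 31/8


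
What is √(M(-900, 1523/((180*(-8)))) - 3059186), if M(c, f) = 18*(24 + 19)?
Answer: 2*I*√764603 ≈ 1748.8*I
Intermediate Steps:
M(c, f) = 774 (M(c, f) = 18*43 = 774)
√(M(-900, 1523/((180*(-8)))) - 3059186) = √(774 - 3059186) = √(-3058412) = 2*I*√764603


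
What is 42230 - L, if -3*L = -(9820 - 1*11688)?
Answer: 128558/3 ≈ 42853.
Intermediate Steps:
L = -1868/3 (L = -(-1)*(9820 - 1*11688)/3 = -(-1)*(9820 - 11688)/3 = -(-1)*(-1868)/3 = -⅓*1868 = -1868/3 ≈ -622.67)
42230 - L = 42230 - 1*(-1868/3) = 42230 + 1868/3 = 128558/3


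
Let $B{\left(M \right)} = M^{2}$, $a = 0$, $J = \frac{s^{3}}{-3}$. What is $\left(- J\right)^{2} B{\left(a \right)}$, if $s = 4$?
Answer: $0$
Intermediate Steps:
$J = - \frac{64}{3}$ ($J = \frac{4^{3}}{-3} = 64 \left(- \frac{1}{3}\right) = - \frac{64}{3} \approx -21.333$)
$\left(- J\right)^{2} B{\left(a \right)} = \left(\left(-1\right) \left(- \frac{64}{3}\right)\right)^{2} \cdot 0^{2} = \left(\frac{64}{3}\right)^{2} \cdot 0 = \frac{4096}{9} \cdot 0 = 0$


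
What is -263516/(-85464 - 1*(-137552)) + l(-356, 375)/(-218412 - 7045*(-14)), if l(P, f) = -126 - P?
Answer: -232179807/45876506 ≈ -5.0610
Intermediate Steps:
-263516/(-85464 - 1*(-137552)) + l(-356, 375)/(-218412 - 7045*(-14)) = -263516/(-85464 - 1*(-137552)) + (-126 - 1*(-356))/(-218412 - 7045*(-14)) = -263516/(-85464 + 137552) + (-126 + 356)/(-218412 + 98630) = -263516/52088 + 230/(-119782) = -263516*1/52088 + 230*(-1/119782) = -65879/13022 - 115/59891 = -232179807/45876506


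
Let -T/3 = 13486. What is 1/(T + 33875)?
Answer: -1/6583 ≈ -0.00015191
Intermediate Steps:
T = -40458 (T = -3*13486 = -40458)
1/(T + 33875) = 1/(-40458 + 33875) = 1/(-6583) = -1/6583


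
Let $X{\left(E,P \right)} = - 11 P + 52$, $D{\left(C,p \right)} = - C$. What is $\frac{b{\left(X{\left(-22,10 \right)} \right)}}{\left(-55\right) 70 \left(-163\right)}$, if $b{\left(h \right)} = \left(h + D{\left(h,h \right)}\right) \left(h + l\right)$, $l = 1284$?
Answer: $0$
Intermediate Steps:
$X{\left(E,P \right)} = 52 - 11 P$
$b{\left(h \right)} = 0$ ($b{\left(h \right)} = \left(h - h\right) \left(h + 1284\right) = 0 \left(1284 + h\right) = 0$)
$\frac{b{\left(X{\left(-22,10 \right)} \right)}}{\left(-55\right) 70 \left(-163\right)} = \frac{0}{\left(-55\right) 70 \left(-163\right)} = \frac{0}{\left(-3850\right) \left(-163\right)} = \frac{0}{627550} = 0 \cdot \frac{1}{627550} = 0$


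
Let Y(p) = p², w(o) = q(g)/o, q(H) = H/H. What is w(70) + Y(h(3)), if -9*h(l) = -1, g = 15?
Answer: 151/5670 ≈ 0.026631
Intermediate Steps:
h(l) = ⅑ (h(l) = -⅑*(-1) = ⅑)
q(H) = 1
w(o) = 1/o
w(70) + Y(h(3)) = 1/70 + (⅑)² = 1/70 + 1/81 = 151/5670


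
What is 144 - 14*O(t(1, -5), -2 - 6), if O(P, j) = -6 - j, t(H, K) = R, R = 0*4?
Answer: 116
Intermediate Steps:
R = 0
t(H, K) = 0
144 - 14*O(t(1, -5), -2 - 6) = 144 - 14*(-6 - (-2 - 6)) = 144 - 14*(-6 - 1*(-8)) = 144 - 14*(-6 + 8) = 144 - 14*2 = 144 - 28 = 116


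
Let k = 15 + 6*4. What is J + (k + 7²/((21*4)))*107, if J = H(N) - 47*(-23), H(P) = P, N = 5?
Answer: 63857/12 ≈ 5321.4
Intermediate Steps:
k = 39 (k = 15 + 24 = 39)
J = 1086 (J = 5 - 47*(-23) = 5 + 1081 = 1086)
J + (k + 7²/((21*4)))*107 = 1086 + (39 + 7²/((21*4)))*107 = 1086 + (39 + 49/84)*107 = 1086 + (39 + 49*(1/84))*107 = 1086 + (39 + 7/12)*107 = 1086 + (475/12)*107 = 1086 + 50825/12 = 63857/12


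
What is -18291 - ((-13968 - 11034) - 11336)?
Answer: 18047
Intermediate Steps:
-18291 - ((-13968 - 11034) - 11336) = -18291 - (-25002 - 11336) = -18291 - 1*(-36338) = -18291 + 36338 = 18047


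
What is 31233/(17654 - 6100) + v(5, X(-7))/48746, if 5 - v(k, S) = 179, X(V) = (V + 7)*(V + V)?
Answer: 760236711/281605642 ≈ 2.6996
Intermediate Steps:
X(V) = 2*V*(7 + V) (X(V) = (7 + V)*(2*V) = 2*V*(7 + V))
v(k, S) = -174 (v(k, S) = 5 - 1*179 = 5 - 179 = -174)
31233/(17654 - 6100) + v(5, X(-7))/48746 = 31233/(17654 - 6100) - 174/48746 = 31233/11554 - 174*1/48746 = 31233*(1/11554) - 87/24373 = 31233/11554 - 87/24373 = 760236711/281605642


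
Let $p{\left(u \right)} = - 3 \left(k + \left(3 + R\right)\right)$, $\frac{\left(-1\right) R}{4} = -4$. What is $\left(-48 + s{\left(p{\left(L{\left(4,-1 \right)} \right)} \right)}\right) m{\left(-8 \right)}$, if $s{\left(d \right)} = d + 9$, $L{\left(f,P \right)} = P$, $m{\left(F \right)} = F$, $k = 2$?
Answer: $816$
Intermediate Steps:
$R = 16$ ($R = \left(-4\right) \left(-4\right) = 16$)
$p{\left(u \right)} = -63$ ($p{\left(u \right)} = - 3 \left(2 + \left(3 + 16\right)\right) = - 3 \left(2 + 19\right) = \left(-3\right) 21 = -63$)
$s{\left(d \right)} = 9 + d$
$\left(-48 + s{\left(p{\left(L{\left(4,-1 \right)} \right)} \right)}\right) m{\left(-8 \right)} = \left(-48 + \left(9 - 63\right)\right) \left(-8\right) = \left(-48 - 54\right) \left(-8\right) = \left(-102\right) \left(-8\right) = 816$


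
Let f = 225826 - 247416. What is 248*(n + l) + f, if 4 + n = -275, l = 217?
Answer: -36966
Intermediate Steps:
n = -279 (n = -4 - 275 = -279)
f = -21590
248*(n + l) + f = 248*(-279 + 217) - 21590 = 248*(-62) - 21590 = -15376 - 21590 = -36966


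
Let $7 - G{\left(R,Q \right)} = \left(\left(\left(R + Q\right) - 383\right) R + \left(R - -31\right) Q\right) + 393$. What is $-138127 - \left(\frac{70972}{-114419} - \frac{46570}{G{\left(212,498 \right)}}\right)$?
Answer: $- \frac{1507130627312657}{10911224678} \approx -1.3813 \cdot 10^{5}$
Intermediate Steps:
$G{\left(R,Q \right)} = -386 - Q \left(31 + R\right) - R \left(-383 + Q + R\right)$ ($G{\left(R,Q \right)} = 7 - \left(\left(\left(\left(R + Q\right) - 383\right) R + \left(R - -31\right) Q\right) + 393\right) = 7 - \left(\left(\left(\left(Q + R\right) - 383\right) R + \left(R + 31\right) Q\right) + 393\right) = 7 - \left(\left(\left(-383 + Q + R\right) R + \left(31 + R\right) Q\right) + 393\right) = 7 - \left(\left(R \left(-383 + Q + R\right) + Q \left(31 + R\right)\right) + 393\right) = 7 - \left(\left(Q \left(31 + R\right) + R \left(-383 + Q + R\right)\right) + 393\right) = 7 - \left(393 + Q \left(31 + R\right) + R \left(-383 + Q + R\right)\right) = -386 - Q \left(31 + R\right) - R \left(-383 + Q + R\right)$)
$-138127 - \left(\frac{70972}{-114419} - \frac{46570}{G{\left(212,498 \right)}}\right) = -138127 - \left(\frac{70972}{-114419} - \frac{46570}{-386 - 212^{2} - 15438 + 383 \cdot 212 - 996 \cdot 212}\right) = -138127 - \left(70972 \left(- \frac{1}{114419}\right) - \frac{46570}{-386 - 44944 - 15438 + 81196 - 211152}\right) = -138127 - \left(- \frac{70972}{114419} - \frac{46570}{-386 - 44944 - 15438 + 81196 - 211152}\right) = -138127 - \left(- \frac{70972}{114419} - \frac{46570}{-190724}\right) = -138127 - \left(- \frac{70972}{114419} - - \frac{23285}{95362}\right) = -138127 - \left(- \frac{70972}{114419} + \frac{23285}{95362}\right) = -138127 - - \frac{4103785449}{10911224678} = -138127 + \frac{4103785449}{10911224678} = - \frac{1507130627312657}{10911224678}$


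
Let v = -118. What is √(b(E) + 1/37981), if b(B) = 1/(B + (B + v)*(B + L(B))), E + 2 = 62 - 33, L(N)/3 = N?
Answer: 2*I*√267576145/3760119 ≈ 0.0087007*I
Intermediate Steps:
L(N) = 3*N
E = 27 (E = -2 + (62 - 33) = -2 + 29 = 27)
b(B) = 1/(B + 4*B*(-118 + B)) (b(B) = 1/(B + (B - 118)*(B + 3*B)) = 1/(B + (-118 + B)*(4*B)) = 1/(B + 4*B*(-118 + B)))
√(b(E) + 1/37981) = √(1/(27*(-471 + 4*27)) + 1/37981) = √(1/(27*(-471 + 108)) + 1/37981) = √((1/27)/(-363) + 1/37981) = √((1/27)*(-1/363) + 1/37981) = √(-1/9801 + 1/37981) = √(-28180/372251781) = 2*I*√267576145/3760119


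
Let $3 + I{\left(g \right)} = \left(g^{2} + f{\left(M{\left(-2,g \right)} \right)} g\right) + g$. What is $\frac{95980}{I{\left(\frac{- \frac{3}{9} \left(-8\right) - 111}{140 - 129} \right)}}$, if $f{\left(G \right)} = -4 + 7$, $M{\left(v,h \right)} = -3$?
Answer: $\frac{52261110}{29729} \approx 1757.9$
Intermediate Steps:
$f{\left(G \right)} = 3$
$I{\left(g \right)} = -3 + g^{2} + 4 g$ ($I{\left(g \right)} = -3 + \left(\left(g^{2} + 3 g\right) + g\right) = -3 + \left(g^{2} + 4 g\right) = -3 + g^{2} + 4 g$)
$\frac{95980}{I{\left(\frac{- \frac{3}{9} \left(-8\right) - 111}{140 - 129} \right)}} = \frac{95980}{-3 + \left(\frac{- \frac{3}{9} \left(-8\right) - 111}{140 - 129}\right)^{2} + 4 \frac{- \frac{3}{9} \left(-8\right) - 111}{140 - 129}} = \frac{95980}{-3 + \left(\frac{\left(-3\right) \frac{1}{9} \left(-8\right) - 111}{11}\right)^{2} + 4 \frac{\left(-3\right) \frac{1}{9} \left(-8\right) - 111}{11}} = \frac{95980}{-3 + \left(\left(\left(- \frac{1}{3}\right) \left(-8\right) - 111\right) \frac{1}{11}\right)^{2} + 4 \left(\left(- \frac{1}{3}\right) \left(-8\right) - 111\right) \frac{1}{11}} = \frac{95980}{-3 + \left(\left(\frac{8}{3} - 111\right) \frac{1}{11}\right)^{2} + 4 \left(\frac{8}{3} - 111\right) \frac{1}{11}} = \frac{95980}{-3 + \left(\left(- \frac{325}{3}\right) \frac{1}{11}\right)^{2} + 4 \left(\left(- \frac{325}{3}\right) \frac{1}{11}\right)} = \frac{95980}{-3 + \left(- \frac{325}{33}\right)^{2} + 4 \left(- \frac{325}{33}\right)} = \frac{95980}{-3 + \frac{105625}{1089} - \frac{1300}{33}} = \frac{95980}{\frac{59458}{1089}} = 95980 \cdot \frac{1089}{59458} = \frac{52261110}{29729}$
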